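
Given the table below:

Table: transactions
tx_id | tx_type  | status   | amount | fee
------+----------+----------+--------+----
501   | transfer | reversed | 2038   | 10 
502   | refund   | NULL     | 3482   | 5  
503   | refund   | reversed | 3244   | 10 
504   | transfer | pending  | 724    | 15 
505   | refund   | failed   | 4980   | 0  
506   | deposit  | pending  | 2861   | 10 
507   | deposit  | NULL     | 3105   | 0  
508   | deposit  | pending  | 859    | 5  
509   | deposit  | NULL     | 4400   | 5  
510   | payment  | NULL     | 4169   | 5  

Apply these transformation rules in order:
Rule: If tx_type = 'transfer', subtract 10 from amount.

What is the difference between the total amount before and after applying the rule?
20

Step 1: Original sum of amount = 29862
Step 2: 2 records have tx_type = 'transfer'
Step 3: Each affected record changes by -10
Step 4: Total change = 2 × -10 = -20
Step 5: New sum = 29862 + -20 = 29842
Step 6: Difference = |29842 - 29862| = 20
        (Sum decreased by 20)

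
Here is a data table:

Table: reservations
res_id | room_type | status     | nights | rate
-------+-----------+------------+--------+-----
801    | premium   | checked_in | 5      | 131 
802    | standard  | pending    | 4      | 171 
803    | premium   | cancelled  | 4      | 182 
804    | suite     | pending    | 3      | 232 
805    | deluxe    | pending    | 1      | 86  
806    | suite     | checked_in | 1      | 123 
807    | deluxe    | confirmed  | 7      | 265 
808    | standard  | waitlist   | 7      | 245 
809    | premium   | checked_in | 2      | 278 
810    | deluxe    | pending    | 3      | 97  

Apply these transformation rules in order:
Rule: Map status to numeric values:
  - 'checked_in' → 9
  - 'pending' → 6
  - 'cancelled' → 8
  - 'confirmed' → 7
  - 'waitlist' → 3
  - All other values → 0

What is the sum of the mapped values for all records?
69

Step 1: Apply mapping to each record
Step 2: Count by status:
  'checked_in': 3 records × 9 = 27
  'pending': 4 records × 6 = 24
  'cancelled': 1 records × 8 = 8
  'confirmed': 1 records × 7 = 7
  'waitlist': 1 records × 3 = 3
Step 3: Sum all mapped values = 69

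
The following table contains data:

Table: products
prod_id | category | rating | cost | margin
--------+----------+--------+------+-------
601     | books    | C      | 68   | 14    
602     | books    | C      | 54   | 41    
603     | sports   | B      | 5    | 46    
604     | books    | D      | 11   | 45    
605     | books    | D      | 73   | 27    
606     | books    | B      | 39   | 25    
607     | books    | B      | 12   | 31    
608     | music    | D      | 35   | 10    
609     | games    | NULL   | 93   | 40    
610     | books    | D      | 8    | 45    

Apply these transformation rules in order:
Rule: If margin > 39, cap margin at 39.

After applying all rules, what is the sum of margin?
302

Step 1: 5 records have margin > 39
Step 2: These records originally summed to 217
Step 3: After capping: 5 × 39 = 195
Step 4: Unaffected records sum: 107
Step 5: Final sum = 195 + 107 = 302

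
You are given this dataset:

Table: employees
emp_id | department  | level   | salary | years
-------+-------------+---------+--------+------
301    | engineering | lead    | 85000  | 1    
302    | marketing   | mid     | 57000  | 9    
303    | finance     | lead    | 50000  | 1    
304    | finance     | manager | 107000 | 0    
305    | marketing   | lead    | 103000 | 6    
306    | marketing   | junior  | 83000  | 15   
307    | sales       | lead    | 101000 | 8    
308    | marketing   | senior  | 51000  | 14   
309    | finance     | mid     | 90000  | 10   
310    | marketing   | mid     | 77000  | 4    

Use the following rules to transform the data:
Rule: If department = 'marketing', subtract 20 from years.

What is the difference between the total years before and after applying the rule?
100

Step 1: Original sum of years = 68
Step 2: 5 records have department = 'marketing'
Step 3: Each affected record changes by -20
Step 4: Total change = 5 × -20 = -100
Step 5: New sum = 68 + -100 = -32
Step 6: Difference = |-32 - 68| = 100
        (Sum decreased by 100)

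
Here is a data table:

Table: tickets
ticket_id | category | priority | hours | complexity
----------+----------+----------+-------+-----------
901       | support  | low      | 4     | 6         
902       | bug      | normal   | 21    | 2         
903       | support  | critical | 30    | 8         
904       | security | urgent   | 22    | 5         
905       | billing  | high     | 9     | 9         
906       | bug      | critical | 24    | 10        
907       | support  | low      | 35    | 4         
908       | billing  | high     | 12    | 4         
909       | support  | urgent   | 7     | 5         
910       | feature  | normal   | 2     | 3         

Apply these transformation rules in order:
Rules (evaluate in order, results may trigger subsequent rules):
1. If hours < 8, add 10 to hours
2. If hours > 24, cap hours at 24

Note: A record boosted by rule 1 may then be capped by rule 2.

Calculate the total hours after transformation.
179

Step 1: Apply rule 1 to records with hours < 8
  - 3 records get bonus of 10
  - Of these, 0 records then exceed 24 and get capped
Step 2: Apply rule 2 to records with hours > 24
  - 2 records (original) are capped
Step 3: Calculate final sum = 179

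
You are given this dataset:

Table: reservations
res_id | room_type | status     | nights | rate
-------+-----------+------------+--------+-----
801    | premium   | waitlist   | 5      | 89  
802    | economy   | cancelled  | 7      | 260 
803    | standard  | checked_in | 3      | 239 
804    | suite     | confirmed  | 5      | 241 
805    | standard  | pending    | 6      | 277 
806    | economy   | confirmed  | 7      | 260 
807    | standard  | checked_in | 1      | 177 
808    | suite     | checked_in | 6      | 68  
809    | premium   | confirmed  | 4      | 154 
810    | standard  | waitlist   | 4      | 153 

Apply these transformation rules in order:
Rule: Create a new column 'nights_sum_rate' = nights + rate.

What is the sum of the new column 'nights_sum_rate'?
1966

Step 1: For each record, compute nights + rate
Example calculations:
  5 + 89 = 94
  7 + 260 = 267
  3 + 239 = 242
  ...
Step 2: Sum all derived values
Step 3: Total = 1966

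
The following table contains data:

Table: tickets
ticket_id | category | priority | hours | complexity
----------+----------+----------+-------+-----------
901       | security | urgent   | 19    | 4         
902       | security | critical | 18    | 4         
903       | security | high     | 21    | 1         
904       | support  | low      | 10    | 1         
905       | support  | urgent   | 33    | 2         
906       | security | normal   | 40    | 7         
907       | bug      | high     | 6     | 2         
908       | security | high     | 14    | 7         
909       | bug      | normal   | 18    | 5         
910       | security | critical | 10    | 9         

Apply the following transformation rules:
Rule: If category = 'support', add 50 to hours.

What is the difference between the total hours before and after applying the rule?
100

Step 1: Original sum of hours = 189
Step 2: 2 records have category = 'support'
Step 3: Each affected record changes by 50
Step 4: Total change = 2 × 50 = 100
Step 5: New sum = 189 + 100 = 289
Step 6: Difference = |289 - 189| = 100
        (Sum increased by 100)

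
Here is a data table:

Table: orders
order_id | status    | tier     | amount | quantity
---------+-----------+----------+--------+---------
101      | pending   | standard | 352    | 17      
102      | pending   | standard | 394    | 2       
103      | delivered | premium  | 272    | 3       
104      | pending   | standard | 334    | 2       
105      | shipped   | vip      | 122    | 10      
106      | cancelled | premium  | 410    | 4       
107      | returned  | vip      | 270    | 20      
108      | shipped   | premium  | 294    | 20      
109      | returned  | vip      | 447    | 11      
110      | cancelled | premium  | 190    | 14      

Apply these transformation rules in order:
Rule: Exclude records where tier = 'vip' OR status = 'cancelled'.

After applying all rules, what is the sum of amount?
1646

Step 1: Find records where tier = 'vip' OR status = 'cancelled'
Step 2: 5 records match, summing to 1439
Step 3: Original sum: 3085
Step 4: Remaining sum = 3085 - 1439 = 1646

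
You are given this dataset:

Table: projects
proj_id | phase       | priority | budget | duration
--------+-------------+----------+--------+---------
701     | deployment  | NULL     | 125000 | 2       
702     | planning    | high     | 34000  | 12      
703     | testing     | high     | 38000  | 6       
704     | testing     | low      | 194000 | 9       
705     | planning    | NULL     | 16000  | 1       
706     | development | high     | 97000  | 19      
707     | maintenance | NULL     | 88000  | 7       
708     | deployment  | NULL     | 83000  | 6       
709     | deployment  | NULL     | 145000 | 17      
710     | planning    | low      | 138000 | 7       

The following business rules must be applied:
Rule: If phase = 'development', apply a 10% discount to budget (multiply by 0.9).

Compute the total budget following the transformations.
948300.0

Step 1: Records with phase = 'development' have total budget = 97000
Step 2: Apply multiplier: 97000 × 0.9 = 87300.0
Step 3: Other records total: 861000
Step 4: Final sum = 87300.0 + 861000 = 948300.0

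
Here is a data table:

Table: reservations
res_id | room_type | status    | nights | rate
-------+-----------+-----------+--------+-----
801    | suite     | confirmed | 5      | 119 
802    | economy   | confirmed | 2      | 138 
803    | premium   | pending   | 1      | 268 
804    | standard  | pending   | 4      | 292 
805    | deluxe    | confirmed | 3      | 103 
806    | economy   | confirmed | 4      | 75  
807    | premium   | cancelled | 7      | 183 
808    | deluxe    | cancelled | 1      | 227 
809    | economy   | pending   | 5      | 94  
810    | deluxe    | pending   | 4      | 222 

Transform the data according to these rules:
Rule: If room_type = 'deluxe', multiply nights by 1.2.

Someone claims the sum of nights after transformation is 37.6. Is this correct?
Yes, the result is correct.

Step 1: Calculate the correct sum after transformation
Step 2: Apply multiplier 1.2 to records where room_type = 'deluxe'
Step 3: Correct result = 37.6
Step 4: Claimed result = 37.6
Step 5: 37.6 = 37.6 ✓
Conclusion: The claimed result is correct.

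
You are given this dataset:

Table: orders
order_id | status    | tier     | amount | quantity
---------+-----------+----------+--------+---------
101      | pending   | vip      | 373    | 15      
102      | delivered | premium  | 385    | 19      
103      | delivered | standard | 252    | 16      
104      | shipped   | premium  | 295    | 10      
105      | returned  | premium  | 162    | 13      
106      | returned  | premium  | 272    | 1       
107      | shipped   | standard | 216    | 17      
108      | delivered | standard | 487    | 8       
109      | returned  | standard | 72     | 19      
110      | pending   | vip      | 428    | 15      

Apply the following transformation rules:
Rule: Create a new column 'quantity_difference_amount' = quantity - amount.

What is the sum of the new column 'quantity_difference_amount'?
-2809

Step 1: For each record, compute quantity - amount
Example calculations:
  15 - 373 = -358
  19 - 385 = -366
  16 - 252 = -236
  ...
Step 2: Sum all derived values
Step 3: Total = -2809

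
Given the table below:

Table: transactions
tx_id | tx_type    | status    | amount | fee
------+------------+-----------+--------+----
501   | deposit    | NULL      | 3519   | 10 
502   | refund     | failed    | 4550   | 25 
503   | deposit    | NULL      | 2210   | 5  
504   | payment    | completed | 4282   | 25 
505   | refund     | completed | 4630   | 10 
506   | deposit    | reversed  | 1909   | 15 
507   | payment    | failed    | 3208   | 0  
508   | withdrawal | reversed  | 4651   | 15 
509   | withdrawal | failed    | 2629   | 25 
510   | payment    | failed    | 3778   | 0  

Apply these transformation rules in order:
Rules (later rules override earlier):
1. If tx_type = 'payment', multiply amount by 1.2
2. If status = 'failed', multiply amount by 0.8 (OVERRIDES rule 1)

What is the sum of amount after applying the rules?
33389.4

Step 1: Rule 2 takes priority for records with status = 'failed'
  - 4 records: 14165 × 0.8 = 11332.0
Step 2: Rule 1 applies to remaining records with tx_type = 'payment'
  - 1 records: 4282 × 1.2 = 5138.4
Step 3: Other records unchanged: 16919
Step 4: Final sum = 11332.0 + 5138.4 + 16919 = 33389.4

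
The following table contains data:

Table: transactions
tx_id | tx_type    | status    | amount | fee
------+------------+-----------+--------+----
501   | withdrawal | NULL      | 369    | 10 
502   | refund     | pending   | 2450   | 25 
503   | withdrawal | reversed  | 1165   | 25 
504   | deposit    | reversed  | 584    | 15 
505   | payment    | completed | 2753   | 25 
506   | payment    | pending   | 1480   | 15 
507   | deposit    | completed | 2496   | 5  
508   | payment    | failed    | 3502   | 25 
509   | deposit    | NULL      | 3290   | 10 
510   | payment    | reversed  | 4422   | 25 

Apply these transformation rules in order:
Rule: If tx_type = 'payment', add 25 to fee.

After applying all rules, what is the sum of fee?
280

Step 1: Count records where tx_type = 'payment': 4
Step 2: Total bonus added: 4 × 25 = 100
Step 3: Original sum of fee: 180
Step 4: Final sum = 180 + 100 = 280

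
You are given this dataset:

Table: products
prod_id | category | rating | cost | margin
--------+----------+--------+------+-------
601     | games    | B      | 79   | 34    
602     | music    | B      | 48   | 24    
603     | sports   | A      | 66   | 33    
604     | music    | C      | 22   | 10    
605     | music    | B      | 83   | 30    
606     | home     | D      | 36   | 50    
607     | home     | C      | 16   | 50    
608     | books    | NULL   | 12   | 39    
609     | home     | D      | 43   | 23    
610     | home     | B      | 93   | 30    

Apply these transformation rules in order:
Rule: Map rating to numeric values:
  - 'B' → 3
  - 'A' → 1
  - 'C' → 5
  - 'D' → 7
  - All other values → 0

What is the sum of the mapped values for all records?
37

Step 1: Apply mapping to each record
Step 2: Count by status:
  'B': 4 records × 3 = 12
  'A': 1 records × 1 = 1
  'C': 2 records × 5 = 10
  'D': 2 records × 7 = 14
Step 3: Sum all mapped values = 37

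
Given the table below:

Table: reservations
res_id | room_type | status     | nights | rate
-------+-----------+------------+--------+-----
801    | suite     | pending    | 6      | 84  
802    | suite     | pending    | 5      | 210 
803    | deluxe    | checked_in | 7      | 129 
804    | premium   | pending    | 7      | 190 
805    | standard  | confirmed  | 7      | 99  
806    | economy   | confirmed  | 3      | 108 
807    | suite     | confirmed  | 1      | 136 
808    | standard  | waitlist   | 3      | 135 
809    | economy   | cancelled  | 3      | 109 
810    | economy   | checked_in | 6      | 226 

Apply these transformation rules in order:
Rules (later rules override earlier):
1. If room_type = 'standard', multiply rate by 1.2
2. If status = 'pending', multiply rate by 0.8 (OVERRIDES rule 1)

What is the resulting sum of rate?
1376.0

Step 1: Rule 2 takes priority for records with status = 'pending'
  - 3 records: 484 × 0.8 = 387.2
Step 2: Rule 1 applies to remaining records with room_type = 'standard'
  - 2 records: 234 × 1.2 = 280.8
Step 3: Other records unchanged: 708
Step 4: Final sum = 387.2 + 280.8 + 708 = 1376.0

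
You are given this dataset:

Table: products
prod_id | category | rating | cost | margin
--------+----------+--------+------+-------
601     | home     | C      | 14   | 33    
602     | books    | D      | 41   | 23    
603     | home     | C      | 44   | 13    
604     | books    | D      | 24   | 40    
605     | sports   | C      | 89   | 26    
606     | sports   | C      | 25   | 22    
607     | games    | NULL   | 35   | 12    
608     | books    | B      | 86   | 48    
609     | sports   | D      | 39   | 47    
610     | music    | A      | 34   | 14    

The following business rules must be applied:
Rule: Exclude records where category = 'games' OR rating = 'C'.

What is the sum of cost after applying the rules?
224

Step 1: Find records where category = 'games' OR rating = 'C'
Step 2: 5 records match, summing to 207
Step 3: Original sum: 431
Step 4: Remaining sum = 431 - 207 = 224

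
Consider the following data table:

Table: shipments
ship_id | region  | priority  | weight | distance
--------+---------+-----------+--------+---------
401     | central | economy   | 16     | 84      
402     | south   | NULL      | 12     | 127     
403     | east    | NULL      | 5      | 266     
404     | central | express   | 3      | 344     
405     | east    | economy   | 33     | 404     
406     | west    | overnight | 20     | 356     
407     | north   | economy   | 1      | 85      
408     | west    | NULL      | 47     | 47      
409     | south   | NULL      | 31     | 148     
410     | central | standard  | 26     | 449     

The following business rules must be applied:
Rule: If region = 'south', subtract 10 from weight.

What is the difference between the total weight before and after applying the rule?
20

Step 1: Original sum of weight = 194
Step 2: 2 records have region = 'south'
Step 3: Each affected record changes by -10
Step 4: Total change = 2 × -10 = -20
Step 5: New sum = 194 + -20 = 174
Step 6: Difference = |174 - 194| = 20
        (Sum decreased by 20)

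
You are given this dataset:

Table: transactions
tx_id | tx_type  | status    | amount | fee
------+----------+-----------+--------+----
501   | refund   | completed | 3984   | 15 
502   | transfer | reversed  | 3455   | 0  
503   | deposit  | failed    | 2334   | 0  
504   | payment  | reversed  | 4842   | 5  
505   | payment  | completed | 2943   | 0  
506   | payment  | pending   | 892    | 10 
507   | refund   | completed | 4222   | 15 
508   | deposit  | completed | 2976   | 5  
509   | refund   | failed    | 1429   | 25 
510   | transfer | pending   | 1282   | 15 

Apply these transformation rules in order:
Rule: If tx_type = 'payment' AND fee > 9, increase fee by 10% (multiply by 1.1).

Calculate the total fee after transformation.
91.0

Step 1: Find records where tx_type = 'payment' AND fee > 9
Step 2: 1 records match, summing to 10
Step 3: After multiplier: 10 × 1.1 = 11.0
Step 4: Unaffected records sum: 80
Step 5: Final sum = 11.0 + 80 = 91.0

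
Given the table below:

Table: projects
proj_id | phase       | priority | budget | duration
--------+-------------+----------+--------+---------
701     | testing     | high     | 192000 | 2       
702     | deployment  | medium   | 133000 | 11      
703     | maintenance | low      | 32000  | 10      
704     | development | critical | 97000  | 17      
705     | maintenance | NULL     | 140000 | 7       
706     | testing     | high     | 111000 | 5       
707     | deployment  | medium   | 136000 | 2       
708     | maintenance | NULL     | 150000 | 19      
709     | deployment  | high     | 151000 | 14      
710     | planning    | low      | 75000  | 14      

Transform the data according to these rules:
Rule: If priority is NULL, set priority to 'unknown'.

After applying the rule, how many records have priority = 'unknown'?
2

Step 1: Count records where priority IS NULL
Step 2: Found 2 records with NULL priority
Step 3: These records will have priority set to 'unknown'
Step 4: Records already having priority = 'unknown': 0
Step 5: Answer: 2 + 0 = 2 records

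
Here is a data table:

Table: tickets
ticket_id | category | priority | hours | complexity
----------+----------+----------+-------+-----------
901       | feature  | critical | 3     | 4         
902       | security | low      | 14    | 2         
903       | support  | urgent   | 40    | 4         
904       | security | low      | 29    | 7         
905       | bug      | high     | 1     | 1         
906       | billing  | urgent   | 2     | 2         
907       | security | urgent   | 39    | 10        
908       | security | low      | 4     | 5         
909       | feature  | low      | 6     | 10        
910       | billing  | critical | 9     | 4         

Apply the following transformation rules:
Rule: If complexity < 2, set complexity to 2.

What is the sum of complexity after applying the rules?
50

Step 1: 1 records have complexity < 2
Step 2: These records originally summed to 1
Step 3: After setting to minimum: 1 × 2 = 2
Step 4: Unaffected records sum: 48
Step 5: Final sum = 2 + 48 = 50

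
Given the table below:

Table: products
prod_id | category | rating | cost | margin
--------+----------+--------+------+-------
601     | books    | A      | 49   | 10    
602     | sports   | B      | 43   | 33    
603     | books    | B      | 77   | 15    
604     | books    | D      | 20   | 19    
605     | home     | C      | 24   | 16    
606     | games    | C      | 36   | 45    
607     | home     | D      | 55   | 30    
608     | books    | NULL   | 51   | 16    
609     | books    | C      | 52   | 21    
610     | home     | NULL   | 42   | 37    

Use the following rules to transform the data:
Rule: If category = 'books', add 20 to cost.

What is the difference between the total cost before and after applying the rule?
100

Step 1: Original sum of cost = 449
Step 2: 5 records have category = 'books'
Step 3: Each affected record changes by 20
Step 4: Total change = 5 × 20 = 100
Step 5: New sum = 449 + 100 = 549
Step 6: Difference = |549 - 449| = 100
        (Sum increased by 100)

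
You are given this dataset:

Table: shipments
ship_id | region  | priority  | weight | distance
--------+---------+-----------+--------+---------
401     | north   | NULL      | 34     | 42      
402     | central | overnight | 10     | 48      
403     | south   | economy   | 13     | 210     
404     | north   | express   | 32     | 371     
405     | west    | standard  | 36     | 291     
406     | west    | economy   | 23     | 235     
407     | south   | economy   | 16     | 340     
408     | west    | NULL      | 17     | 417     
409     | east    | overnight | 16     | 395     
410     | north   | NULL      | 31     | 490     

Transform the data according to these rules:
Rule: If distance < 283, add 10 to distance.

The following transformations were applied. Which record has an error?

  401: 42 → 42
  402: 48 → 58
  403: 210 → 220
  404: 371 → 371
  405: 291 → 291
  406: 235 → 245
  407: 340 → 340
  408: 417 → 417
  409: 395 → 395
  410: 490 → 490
Record 401 has an error. The correct transformed value should be 52, not 42.

Step 1: Check each record against the rule
Step 2: Record 401 has distance = 42
Step 3: Since 42 < 283, the bonus should have been applied
Step 4: Correct value = 52, but claimed value = 42
Conclusion: Record 401 has the error.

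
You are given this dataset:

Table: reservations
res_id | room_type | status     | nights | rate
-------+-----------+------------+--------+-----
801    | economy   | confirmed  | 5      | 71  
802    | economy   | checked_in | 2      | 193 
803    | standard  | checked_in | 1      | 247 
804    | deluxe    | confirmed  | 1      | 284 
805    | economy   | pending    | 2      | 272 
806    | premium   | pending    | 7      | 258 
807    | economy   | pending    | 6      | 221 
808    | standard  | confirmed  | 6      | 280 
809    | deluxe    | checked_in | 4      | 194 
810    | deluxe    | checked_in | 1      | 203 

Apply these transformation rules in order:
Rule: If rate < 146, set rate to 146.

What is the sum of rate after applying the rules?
2298

Step 1: 1 records have rate < 146
Step 2: These records originally summed to 71
Step 3: After setting to minimum: 1 × 146 = 146
Step 4: Unaffected records sum: 2152
Step 5: Final sum = 146 + 2152 = 2298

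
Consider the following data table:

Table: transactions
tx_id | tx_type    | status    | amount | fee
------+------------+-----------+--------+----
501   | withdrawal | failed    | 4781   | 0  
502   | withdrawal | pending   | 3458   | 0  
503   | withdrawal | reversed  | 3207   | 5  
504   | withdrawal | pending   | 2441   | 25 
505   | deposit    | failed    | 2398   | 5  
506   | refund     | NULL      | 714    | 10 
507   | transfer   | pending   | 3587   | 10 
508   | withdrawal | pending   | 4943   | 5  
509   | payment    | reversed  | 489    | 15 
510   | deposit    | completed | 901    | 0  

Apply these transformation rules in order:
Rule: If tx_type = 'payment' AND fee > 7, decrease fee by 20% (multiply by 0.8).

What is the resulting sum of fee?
72.0

Step 1: Find records where tx_type = 'payment' AND fee > 7
Step 2: 1 records match, summing to 15
Step 3: After multiplier: 15 × 0.8 = 12.0
Step 4: Unaffected records sum: 60
Step 5: Final sum = 12.0 + 60 = 72.0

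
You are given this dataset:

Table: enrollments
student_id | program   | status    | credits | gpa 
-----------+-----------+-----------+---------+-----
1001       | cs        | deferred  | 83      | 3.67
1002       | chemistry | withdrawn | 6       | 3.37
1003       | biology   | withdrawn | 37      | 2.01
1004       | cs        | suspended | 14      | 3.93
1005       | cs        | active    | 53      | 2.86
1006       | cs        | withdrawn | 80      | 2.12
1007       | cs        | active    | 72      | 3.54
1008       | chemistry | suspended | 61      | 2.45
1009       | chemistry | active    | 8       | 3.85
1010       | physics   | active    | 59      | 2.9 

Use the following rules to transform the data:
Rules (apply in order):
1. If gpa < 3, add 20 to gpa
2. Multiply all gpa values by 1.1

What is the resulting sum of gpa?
143.77

Step 1: Apply Rule 1 - Add 20 to records with gpa < 3
  - 5 records affected: 12.34 + (5 × 20) = 112.34
  - Unaffected records: 18.36
  - Sum after Rule 1: 130.7
Step 2: Apply Rule 2 - Multiply all by 1.1
  - 130.7 × 1.1 = 143.77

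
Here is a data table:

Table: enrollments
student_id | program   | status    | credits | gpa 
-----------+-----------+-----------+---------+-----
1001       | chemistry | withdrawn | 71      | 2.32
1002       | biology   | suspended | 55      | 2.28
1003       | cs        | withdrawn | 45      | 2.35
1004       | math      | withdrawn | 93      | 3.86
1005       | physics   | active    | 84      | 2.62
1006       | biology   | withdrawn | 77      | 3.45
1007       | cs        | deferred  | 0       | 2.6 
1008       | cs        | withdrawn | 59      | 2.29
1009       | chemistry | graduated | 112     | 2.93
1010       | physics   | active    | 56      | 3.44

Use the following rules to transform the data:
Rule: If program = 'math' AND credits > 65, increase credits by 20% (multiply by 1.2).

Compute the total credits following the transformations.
670.6

Step 1: Find records where program = 'math' AND credits > 65
Step 2: 1 records match, summing to 93
Step 3: After multiplier: 93 × 1.2 = 111.6
Step 4: Unaffected records sum: 559
Step 5: Final sum = 111.6 + 559 = 670.6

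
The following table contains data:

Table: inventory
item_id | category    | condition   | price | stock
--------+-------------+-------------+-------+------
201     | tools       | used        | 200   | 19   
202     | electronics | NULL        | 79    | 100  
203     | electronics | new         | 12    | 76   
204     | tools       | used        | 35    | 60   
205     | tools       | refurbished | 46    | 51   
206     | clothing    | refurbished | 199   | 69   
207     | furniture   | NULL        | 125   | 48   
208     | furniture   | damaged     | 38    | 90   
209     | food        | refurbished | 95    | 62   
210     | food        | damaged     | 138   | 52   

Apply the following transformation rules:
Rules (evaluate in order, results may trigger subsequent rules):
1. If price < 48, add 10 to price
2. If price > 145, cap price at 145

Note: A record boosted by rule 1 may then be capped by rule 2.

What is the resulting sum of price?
898

Step 1: Apply rule 1 to records with price < 48
  - 4 records get bonus of 10
  - Of these, 0 records then exceed 145 and get capped
Step 2: Apply rule 2 to records with price > 145
  - 2 records (original) are capped
Step 3: Calculate final sum = 898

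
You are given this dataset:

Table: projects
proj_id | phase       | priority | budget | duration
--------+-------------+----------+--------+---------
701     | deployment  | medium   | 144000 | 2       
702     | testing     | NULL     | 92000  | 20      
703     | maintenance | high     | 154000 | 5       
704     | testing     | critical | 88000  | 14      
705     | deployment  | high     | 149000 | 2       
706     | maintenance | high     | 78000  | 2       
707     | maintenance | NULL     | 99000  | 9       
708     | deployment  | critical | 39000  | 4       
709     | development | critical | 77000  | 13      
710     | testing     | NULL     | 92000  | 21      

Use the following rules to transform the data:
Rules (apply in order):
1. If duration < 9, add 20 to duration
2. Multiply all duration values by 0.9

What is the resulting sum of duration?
172.8

Step 1: Apply Rule 1 - Add 20 to records with duration < 9
  - 5 records affected: 15 + (5 × 20) = 115
  - Unaffected records: 77
  - Sum after Rule 1: 192
Step 2: Apply Rule 2 - Multiply all by 0.9
  - 192 × 0.9 = 172.8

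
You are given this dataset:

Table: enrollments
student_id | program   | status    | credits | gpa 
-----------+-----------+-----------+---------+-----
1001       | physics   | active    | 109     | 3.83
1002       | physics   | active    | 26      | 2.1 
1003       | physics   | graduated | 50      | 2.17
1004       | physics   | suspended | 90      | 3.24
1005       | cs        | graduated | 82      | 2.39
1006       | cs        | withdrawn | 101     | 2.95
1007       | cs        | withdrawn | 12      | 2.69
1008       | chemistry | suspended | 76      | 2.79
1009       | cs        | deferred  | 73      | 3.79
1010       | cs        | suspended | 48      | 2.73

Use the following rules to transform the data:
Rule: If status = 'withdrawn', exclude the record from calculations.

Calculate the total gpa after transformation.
23.04

Step 1: Identify records where status = 'withdrawn'
Step 2: The excluded records sum to 5.64
Step 3: Original total gpa = 28.68
Step 4: Remaining total = 28.68 - 5.64 = 23.04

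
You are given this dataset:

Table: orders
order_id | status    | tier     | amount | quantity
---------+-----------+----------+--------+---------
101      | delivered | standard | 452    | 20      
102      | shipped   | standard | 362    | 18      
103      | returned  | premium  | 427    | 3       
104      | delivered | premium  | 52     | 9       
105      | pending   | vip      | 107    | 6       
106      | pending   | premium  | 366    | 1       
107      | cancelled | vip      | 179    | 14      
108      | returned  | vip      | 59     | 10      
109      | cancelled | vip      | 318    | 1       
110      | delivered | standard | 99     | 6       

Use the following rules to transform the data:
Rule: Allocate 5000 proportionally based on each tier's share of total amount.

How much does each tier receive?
premium: 1745.15, standard: 1885.58, vip: 1369.27

Step 1: Calculate total amount = 2421
Step 2: Calculate each tier's proportion:
  premium: 845/2421 = 34.90% → 1745.15
  standard: 913/2421 = 37.71% → 1885.58
  vip: 663/2421 = 27.39% → 1369.27
Step 3: Verify: sum of allocations ≈ 5000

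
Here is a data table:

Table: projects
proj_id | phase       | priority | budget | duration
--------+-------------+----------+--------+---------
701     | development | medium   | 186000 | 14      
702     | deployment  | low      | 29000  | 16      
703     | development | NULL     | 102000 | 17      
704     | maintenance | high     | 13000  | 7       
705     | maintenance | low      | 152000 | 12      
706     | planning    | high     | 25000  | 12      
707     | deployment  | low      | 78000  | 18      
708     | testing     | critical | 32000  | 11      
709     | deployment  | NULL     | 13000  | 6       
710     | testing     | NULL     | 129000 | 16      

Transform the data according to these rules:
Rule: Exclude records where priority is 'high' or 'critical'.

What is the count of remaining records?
7

Step 1: Count records to exclude
  - 2 (high) + 1 (critical) = 3 records
Step 2: Total records: 10
Step 3: Remaining = 10 - 3 = 7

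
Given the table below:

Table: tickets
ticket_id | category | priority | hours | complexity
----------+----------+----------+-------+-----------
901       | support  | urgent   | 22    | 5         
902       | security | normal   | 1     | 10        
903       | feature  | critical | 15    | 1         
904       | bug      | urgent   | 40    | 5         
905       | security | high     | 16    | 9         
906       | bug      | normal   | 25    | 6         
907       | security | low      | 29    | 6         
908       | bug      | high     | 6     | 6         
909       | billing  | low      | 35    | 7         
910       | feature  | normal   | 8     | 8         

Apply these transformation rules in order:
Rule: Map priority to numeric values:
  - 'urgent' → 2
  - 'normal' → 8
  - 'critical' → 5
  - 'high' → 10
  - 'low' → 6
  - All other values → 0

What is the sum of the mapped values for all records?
65

Step 1: Apply mapping to each record
Step 2: Count by status:
  'urgent': 2 records × 2 = 4
  'normal': 3 records × 8 = 24
  'critical': 1 records × 5 = 5
  'high': 2 records × 10 = 20
  'low': 2 records × 6 = 12
Step 3: Sum all mapped values = 65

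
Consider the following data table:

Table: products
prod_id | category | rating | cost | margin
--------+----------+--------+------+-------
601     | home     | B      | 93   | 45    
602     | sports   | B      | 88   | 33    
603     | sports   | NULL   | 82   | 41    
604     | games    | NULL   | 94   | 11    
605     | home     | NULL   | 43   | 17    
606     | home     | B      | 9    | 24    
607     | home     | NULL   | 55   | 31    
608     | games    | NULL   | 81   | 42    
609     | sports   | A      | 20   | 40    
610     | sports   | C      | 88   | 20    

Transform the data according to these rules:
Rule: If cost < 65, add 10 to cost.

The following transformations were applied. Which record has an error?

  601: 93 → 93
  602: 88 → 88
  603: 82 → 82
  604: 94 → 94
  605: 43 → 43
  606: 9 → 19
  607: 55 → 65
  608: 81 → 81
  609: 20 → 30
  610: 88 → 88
Record 605 has an error. The correct transformed value should be 53, not 43.

Step 1: Check each record against the rule
Step 2: Record 605 has cost = 43
Step 3: Since 43 < 65, the bonus should have been applied
Step 4: Correct value = 53, but claimed value = 43
Conclusion: Record 605 has the error.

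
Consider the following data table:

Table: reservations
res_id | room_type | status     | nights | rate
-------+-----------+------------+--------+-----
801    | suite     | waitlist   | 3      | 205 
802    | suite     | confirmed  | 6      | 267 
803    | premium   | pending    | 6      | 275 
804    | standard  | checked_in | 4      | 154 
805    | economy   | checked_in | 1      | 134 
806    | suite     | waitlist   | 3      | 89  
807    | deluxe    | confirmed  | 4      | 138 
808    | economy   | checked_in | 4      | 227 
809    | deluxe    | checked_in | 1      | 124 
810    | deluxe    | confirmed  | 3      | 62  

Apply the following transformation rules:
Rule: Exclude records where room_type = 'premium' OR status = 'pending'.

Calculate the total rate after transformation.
1400

Step 1: Find records where room_type = 'premium' OR status = 'pending'
Step 2: 1 records match, summing to 275
Step 3: Original sum: 1675
Step 4: Remaining sum = 1675 - 275 = 1400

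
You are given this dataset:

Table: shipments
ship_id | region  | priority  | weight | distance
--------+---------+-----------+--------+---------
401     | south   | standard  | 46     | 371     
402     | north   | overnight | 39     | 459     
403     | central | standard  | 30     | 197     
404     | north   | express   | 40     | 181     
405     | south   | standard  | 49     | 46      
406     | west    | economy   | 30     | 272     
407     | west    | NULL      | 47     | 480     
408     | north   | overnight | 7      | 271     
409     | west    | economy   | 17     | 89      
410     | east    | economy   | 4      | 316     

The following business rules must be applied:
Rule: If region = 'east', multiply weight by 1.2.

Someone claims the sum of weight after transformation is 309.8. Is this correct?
Yes, the result is correct.

Step 1: Calculate the correct sum after transformation
Step 2: Apply multiplier 1.2 to records where region = 'east'
Step 3: Correct result = 309.8
Step 4: Claimed result = 309.8
Step 5: 309.8 = 309.8 ✓
Conclusion: The claimed result is correct.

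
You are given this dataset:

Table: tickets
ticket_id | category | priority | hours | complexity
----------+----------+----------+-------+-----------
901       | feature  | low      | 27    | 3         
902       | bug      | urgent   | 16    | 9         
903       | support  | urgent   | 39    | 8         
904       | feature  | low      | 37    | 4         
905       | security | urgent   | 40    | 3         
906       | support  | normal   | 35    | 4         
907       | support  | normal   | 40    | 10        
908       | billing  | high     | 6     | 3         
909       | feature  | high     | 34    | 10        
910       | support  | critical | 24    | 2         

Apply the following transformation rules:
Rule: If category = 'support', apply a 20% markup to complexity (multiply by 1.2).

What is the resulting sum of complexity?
60.8

Step 1: Records with category = 'support' have total complexity = 24
Step 2: Apply multiplier: 24 × 1.2 = 28.8
Step 3: Other records total: 32
Step 4: Final sum = 28.8 + 32 = 60.8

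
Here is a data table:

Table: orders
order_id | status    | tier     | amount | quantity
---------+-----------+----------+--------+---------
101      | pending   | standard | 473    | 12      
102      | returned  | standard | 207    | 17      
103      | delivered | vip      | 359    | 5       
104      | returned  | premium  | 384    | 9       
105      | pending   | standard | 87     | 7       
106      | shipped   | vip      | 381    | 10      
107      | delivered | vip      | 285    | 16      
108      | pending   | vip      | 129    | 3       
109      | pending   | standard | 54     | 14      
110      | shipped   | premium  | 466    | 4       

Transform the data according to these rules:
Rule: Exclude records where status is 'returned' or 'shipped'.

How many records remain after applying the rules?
6

Step 1: Count records to exclude
  - 2 (returned) + 2 (shipped) = 4 records
Step 2: Total records: 10
Step 3: Remaining = 10 - 4 = 6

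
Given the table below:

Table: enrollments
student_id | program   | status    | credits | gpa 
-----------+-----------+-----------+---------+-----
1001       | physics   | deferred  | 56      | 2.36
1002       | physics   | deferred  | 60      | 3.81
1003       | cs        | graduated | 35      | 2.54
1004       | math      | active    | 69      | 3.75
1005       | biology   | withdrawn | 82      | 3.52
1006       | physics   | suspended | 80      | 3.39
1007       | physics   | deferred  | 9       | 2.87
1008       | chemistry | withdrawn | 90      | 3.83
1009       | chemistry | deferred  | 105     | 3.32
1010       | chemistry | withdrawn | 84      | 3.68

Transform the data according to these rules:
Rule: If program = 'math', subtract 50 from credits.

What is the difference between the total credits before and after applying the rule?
50

Step 1: Original sum of credits = 670
Step 2: 1 records have program = 'math'
Step 3: Each affected record changes by -50
Step 4: Total change = 1 × -50 = -50
Step 5: New sum = 670 + -50 = 620
Step 6: Difference = |620 - 670| = 50
        (Sum decreased by 50)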